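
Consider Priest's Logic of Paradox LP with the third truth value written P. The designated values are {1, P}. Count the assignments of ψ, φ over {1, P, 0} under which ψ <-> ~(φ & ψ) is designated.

Of the 9 assignments, 5 give a value in {1, P}.

5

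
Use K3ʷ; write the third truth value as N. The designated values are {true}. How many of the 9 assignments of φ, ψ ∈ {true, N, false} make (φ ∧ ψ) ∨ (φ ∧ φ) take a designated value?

2

Designated under: (φ=true, ψ=true); (φ=true, ψ=false).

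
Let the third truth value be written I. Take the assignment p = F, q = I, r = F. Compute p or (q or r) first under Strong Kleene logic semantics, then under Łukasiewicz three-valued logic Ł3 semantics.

I; I

In Strong Kleene logic: q or r = I or F = I
p or (q or r) = F or I = I
In Łukasiewicz three-valued logic Ł3: q or r = I or F = I
p or (q or r) = F or I = I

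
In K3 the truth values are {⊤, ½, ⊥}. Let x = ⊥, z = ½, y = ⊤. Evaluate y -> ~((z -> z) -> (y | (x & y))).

z -> z = ½ -> ½ = ½  [~½ | ½]
x & y = ⊥ & ⊤ = ⊥
y | (x & y) = ⊤ | ⊥ = ⊤
(z -> z) -> (y | (x & y)) = ½ -> ⊤ = ⊤
~((z -> z) -> (y | (x & y))) = ~⊤ = ⊥
y -> ~((z -> z) -> (y | (x & y))) = ⊤ -> ⊥ = ⊥

⊥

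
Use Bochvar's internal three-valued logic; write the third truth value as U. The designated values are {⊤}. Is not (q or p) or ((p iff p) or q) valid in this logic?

No

Countermodel: q=⊤, p=U gives U, which is not designated.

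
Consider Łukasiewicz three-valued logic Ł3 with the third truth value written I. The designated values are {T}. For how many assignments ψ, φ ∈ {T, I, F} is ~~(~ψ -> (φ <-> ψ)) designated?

Of the 9 assignments, 7 give a value in {T}.

7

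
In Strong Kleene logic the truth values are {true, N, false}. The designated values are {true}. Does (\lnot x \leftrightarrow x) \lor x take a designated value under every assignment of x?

Countermodel: x=N gives N, which is not designated.

No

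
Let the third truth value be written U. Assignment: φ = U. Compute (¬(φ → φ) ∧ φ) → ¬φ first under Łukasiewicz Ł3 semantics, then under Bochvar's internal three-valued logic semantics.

In Łukasiewicz Ł3: φ → φ = U → U = true  [min(1, 1−½+½)]
¬(φ → φ) = ¬true = false
¬(φ → φ) ∧ φ = false ∧ U = false
¬φ = ¬U = U
(¬(φ → φ) ∧ φ) → ¬φ = false → U = true
In Bochvar's internal three-valued logic: φ → φ = U → U = U
¬(φ → φ) = ¬U = U
¬(φ → φ) ∧ φ = U ∧ U = U
¬φ = ¬U = U
(¬(φ → φ) ∧ φ) → ¬φ = U → U = U
They differ because Łukasiewicz Ł3 and Bochvar's internal three-valued logic treat U differently under the binary connectives.

true; U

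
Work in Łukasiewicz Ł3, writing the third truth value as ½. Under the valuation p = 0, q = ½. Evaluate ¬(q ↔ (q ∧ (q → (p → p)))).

0

p → p = 0 → 0 = 1
q → (p → p) = ½ → 1 = 1  [min(1, 1−½+1)]
q ∧ (q → (p → p)) = ½ ∧ 1 = ½
q ↔ (q ∧ (q → (p → p))) = ½ ↔ ½ = 1
¬(q ↔ (q ∧ (q → (p → p)))) = ¬1 = 0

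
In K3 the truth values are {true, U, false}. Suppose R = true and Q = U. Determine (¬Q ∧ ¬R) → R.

¬Q = ¬U = U
¬R = ¬true = false
¬Q ∧ ¬R = U ∧ false = false
(¬Q ∧ ¬R) → R = false → true = true

true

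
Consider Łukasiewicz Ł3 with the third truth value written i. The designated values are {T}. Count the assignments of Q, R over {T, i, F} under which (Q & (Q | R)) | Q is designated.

3

Designated under: (Q=T, R=T); (Q=T, R=i); (Q=T, R=F).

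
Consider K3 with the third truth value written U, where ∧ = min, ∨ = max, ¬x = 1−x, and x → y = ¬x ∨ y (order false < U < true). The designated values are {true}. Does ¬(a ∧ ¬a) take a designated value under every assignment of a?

Countermodel: a=U gives U, which is not designated.

No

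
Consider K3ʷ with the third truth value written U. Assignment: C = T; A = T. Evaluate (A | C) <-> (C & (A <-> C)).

A | C = T | T = T
A <-> C = T <-> T = T
C & (A <-> C) = T & T = T
(A | C) <-> (C & (A <-> C)) = T <-> T = T

T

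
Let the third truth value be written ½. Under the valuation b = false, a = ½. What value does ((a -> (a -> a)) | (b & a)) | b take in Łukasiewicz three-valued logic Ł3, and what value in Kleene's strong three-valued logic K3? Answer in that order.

true; ½

In Łukasiewicz three-valued logic Ł3: a -> a = ½ -> ½ = true
a -> (a -> a) = ½ -> true = true
b & a = false & ½ = false
(a -> (a -> a)) | (b & a) = true | false = true
((a -> (a -> a)) | (b & a)) | b = true | false = true
In Kleene's strong three-valued logic K3: a -> a = ½ -> ½ = ½  [~½ | ½]
a -> (a -> a) = ½ -> ½ = ½
b & a = false & ½ = false
(a -> (a -> a)) | (b & a) = ½ | false = ½
((a -> (a -> a)) | (b & a)) | b = ½ | false = ½
They differ because Łukasiewicz three-valued logic Ł3 and Kleene's strong three-valued logic K3 treat ½ differently under implication.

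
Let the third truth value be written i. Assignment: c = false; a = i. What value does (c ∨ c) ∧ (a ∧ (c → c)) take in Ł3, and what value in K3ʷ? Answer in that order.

false; i

In Ł3: c ∨ c = false ∨ false = false
c → c = false → false = true
a ∧ (c → c) = i ∧ true = i
(c ∨ c) ∧ (a ∧ (c → c)) = false ∧ i = false
In K3ʷ: c ∨ c = false ∨ false = false
c → c = false → false = true
a ∧ (c → c) = i ∧ true = i
(c ∨ c) ∧ (a ∧ (c → c)) = false ∧ i = i
They differ because Ł3 and K3ʷ treat i differently under the binary connectives.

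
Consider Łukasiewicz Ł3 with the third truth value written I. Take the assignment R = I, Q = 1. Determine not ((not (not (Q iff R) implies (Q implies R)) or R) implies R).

Q iff R = 1 iff I = I  [1 − |1−½|]
not (Q iff R) = not I = I
Q implies R = 1 implies I = I
not (Q iff R) implies (Q implies R) = I implies I = 1
not (not (Q iff R) implies (Q implies R)) = not 1 = 0
not (not (Q iff R) implies (Q implies R)) or R = 0 or I = I
(not (not (Q iff R) implies (Q implies R)) or R) implies R = I implies I = 1
not ((not (not (Q iff R) implies (Q implies R)) or R) implies R) = not 1 = 0

0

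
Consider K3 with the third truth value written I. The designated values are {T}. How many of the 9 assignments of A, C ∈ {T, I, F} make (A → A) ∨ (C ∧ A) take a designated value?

6

Of the 9 assignments, 6 give a value in {T}.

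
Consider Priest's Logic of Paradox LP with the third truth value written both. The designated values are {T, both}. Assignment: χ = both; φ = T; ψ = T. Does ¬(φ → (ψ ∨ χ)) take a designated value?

ψ ∨ χ = T ∨ both = T
φ → (ψ ∨ χ) = T → T = T
¬(φ → (ψ ∨ χ)) = ¬T = F
F ∉ {T, both}.

No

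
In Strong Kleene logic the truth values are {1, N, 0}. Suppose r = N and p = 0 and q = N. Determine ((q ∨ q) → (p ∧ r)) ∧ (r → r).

q ∨ q = N ∨ N = N
p ∧ r = 0 ∧ N = 0
(q ∨ q) → (p ∧ r) = N → 0 = N  [¬N ∨ 0]
r → r = N → N = N
((q ∨ q) → (p ∧ r)) ∧ (r → r) = N ∧ N = N

N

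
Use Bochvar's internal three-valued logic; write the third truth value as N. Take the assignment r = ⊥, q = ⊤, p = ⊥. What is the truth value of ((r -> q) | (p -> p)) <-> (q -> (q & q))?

r -> q = ⊥ -> ⊤ = ⊤
p -> p = ⊥ -> ⊥ = ⊤
(r -> q) | (p -> p) = ⊤ | ⊤ = ⊤
q & q = ⊤ & ⊤ = ⊤
q -> (q & q) = ⊤ -> ⊤ = ⊤
((r -> q) | (p -> p)) <-> (q -> (q & q)) = ⊤ <-> ⊤ = ⊤

⊤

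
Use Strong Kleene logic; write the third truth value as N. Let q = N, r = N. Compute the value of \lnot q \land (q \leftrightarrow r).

\lnot q = \lnot N = N
q \leftrightarrow r = N \leftrightarrow N = N
\lnot q \land (q \leftrightarrow r) = N \land N = N

N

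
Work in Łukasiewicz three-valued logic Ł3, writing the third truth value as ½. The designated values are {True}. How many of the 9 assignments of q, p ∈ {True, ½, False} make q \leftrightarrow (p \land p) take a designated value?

3

Designated under: (q=True, p=True); (q=½, p=½); (q=False, p=False).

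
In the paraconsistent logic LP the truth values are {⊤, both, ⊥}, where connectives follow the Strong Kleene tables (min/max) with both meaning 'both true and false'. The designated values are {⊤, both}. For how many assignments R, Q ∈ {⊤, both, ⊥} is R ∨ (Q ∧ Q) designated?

Of the 9 assignments, 8 give a value in {⊤, both}.

8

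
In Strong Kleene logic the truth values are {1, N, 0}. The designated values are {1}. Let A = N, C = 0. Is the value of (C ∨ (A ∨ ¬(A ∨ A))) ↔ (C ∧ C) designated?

A ∨ A = N ∨ N = N
¬(A ∨ A) = ¬N = N
A ∨ ¬(A ∨ A) = N ∨ N = N
C ∨ (A ∨ ¬(A ∨ A)) = 0 ∨ N = N
C ∧ C = 0 ∧ 0 = 0
(C ∨ (A ∨ ¬(A ∨ A))) ↔ (C ∧ C) = N ↔ 0 = N
N ∉ {1}.

No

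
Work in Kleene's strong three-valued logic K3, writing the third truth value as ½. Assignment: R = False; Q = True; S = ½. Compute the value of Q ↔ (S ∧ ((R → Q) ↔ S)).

R → Q = False → True = True
(R → Q) ↔ S = True ↔ ½ = ½
S ∧ ((R → Q) ↔ S) = ½ ∧ ½ = ½
Q ↔ (S ∧ ((R → Q) ↔ S)) = True ↔ ½ = ½

½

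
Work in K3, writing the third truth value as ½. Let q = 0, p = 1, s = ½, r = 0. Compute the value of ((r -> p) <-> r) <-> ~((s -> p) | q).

1

r -> p = 0 -> 1 = 1
(r -> p) <-> r = 1 <-> 0 = 0
s -> p = ½ -> 1 = 1  [~½ | 1]
(s -> p) | q = 1 | 0 = 1
~((s -> p) | q) = ~1 = 0
((r -> p) <-> r) <-> ~((s -> p) | q) = 0 <-> 0 = 1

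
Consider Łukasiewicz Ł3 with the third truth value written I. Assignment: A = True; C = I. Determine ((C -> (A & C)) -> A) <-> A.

A & C = True & I = I
C -> (A & C) = I -> I = True  [min(1, 1−½+½)]
(C -> (A & C)) -> A = True -> True = True
((C -> (A & C)) -> A) <-> A = True <-> True = True

True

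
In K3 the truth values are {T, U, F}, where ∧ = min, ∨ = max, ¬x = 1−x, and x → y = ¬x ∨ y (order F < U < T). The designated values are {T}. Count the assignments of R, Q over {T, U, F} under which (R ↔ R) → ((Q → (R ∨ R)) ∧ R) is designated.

3

Designated under: (R=T, Q=T); (R=T, Q=U); (R=T, Q=F).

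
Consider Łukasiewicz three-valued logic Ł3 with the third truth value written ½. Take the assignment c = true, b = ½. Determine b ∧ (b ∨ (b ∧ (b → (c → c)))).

c → c = true → true = true
b → (c → c) = ½ → true = true  [min(1, 1−½+1)]
b ∧ (b → (c → c)) = ½ ∧ true = ½
b ∨ (b ∧ (b → (c → c))) = ½ ∨ ½ = ½
b ∧ (b ∨ (b ∧ (b → (c → c)))) = ½ ∧ ½ = ½

½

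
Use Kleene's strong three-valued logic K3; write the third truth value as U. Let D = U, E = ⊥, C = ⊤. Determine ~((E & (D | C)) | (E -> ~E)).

⊥

D | C = U | ⊤ = ⊤
E & (D | C) = ⊥ & ⊤ = ⊥
~E = ~⊥ = ⊤
E -> ~E = ⊥ -> ⊤ = ⊤
(E & (D | C)) | (E -> ~E) = ⊥ | ⊤ = ⊤
~((E & (D | C)) | (E -> ~E)) = ~⊤ = ⊥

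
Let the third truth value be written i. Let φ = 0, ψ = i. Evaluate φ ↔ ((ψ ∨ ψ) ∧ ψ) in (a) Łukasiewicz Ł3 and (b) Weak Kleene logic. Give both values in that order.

i; i

In Łukasiewicz Ł3: ψ ∨ ψ = i ∨ i = i
(ψ ∨ ψ) ∧ ψ = i ∧ i = i
φ ↔ ((ψ ∨ ψ) ∧ ψ) = 0 ↔ i = i  [1 − |0−½|]
In Weak Kleene logic: ψ ∨ ψ = i ∨ i = i
(ψ ∨ ψ) ∧ ψ = i ∧ i = i
φ ↔ ((ψ ∨ ψ) ∧ ψ) = 0 ↔ i = i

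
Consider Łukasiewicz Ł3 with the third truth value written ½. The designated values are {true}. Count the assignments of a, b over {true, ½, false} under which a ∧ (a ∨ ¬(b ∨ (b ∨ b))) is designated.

Designated under: (a=true, b=true); (a=true, b=½); (a=true, b=false).

3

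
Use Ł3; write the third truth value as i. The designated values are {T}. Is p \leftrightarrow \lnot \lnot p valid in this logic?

Every assignment of p over {T, i, F} gives a value in {T}.
In particular, with p=i: p \leftrightarrow \lnot \lnot p = T.

Yes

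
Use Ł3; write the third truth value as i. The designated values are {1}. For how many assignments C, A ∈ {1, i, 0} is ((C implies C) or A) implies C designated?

Designated under: (C=1, A=1); (C=1, A=i); (C=1, A=0).

3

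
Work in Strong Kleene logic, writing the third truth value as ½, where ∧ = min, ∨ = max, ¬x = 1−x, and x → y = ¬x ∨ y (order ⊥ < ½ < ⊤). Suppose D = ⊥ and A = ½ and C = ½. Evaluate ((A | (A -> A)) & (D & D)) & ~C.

A -> A = ½ -> ½ = ½  [~½ | ½]
A | (A -> A) = ½ | ½ = ½
D & D = ⊥ & ⊥ = ⊥
(A | (A -> A)) & (D & D) = ½ & ⊥ = ⊥
~C = ~½ = ½
((A | (A -> A)) & (D & D)) & ~C = ⊥ & ½ = ⊥

⊥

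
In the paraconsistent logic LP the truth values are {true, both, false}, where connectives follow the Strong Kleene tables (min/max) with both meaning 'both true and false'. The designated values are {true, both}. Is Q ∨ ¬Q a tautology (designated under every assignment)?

Yes

Every assignment of Q over {true, both, false} gives a value in {true, both}.
In particular, with Q=both: Q ∨ ¬Q = both.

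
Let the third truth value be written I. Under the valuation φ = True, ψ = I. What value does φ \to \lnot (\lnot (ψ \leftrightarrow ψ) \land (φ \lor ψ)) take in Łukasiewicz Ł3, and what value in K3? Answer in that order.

In Łukasiewicz Ł3: ψ \leftrightarrow ψ = I \leftrightarrow I = True  [1 − |½−½|]
\lnot (ψ \leftrightarrow ψ) = \lnot True = False
φ \lor ψ = True \lor I = True
\lnot (ψ \leftrightarrow ψ) \land (φ \lor ψ) = False \land True = False
\lnot (\lnot (ψ \leftrightarrow ψ) \land (φ \lor ψ)) = \lnot False = True
φ \to \lnot (\lnot (ψ \leftrightarrow ψ) \land (φ \lor ψ)) = True \to True = True
In K3: ψ \leftrightarrow ψ = I \leftrightarrow I = I
\lnot (ψ \leftrightarrow ψ) = \lnot I = I
φ \lor ψ = True \lor I = True
\lnot (ψ \leftrightarrow ψ) \land (φ \lor ψ) = I \land True = I
\lnot (\lnot (ψ \leftrightarrow ψ) \land (φ \lor ψ)) = \lnot I = I
φ \to \lnot (\lnot (ψ \leftrightarrow ψ) \land (φ \lor ψ)) = True \to I = I  [\lnot True \lor I]
They differ because Łukasiewicz Ł3 and K3 treat I differently under implication.

True; I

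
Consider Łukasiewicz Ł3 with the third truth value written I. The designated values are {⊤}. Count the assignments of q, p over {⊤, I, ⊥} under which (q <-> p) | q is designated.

Of the 9 assignments, 5 give a value in {⊤}.

5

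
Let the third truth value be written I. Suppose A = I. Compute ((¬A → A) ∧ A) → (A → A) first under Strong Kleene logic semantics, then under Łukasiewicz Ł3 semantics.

I; True

In Strong Kleene logic: ¬A = ¬I = I
¬A → A = I → I = I  [¬I ∨ I]
(¬A → A) ∧ A = I ∧ I = I
A → A = I → I = I
((¬A → A) ∧ A) → (A → A) = I → I = I
In Łukasiewicz Ł3: ¬A = ¬I = I
¬A → A = I → I = True
(¬A → A) ∧ A = True ∧ I = I
A → A = I → I = True
((¬A → A) ∧ A) → (A → A) = I → True = True
They differ because Strong Kleene logic and Łukasiewicz Ł3 treat I differently under implication.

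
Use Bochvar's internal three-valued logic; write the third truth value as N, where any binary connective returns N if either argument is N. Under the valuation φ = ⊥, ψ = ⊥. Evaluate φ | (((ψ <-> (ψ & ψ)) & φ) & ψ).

ψ & ψ = ⊥ & ⊥ = ⊥
ψ <-> (ψ & ψ) = ⊥ <-> ⊥ = ⊤
(ψ <-> (ψ & ψ)) & φ = ⊤ & ⊥ = ⊥
((ψ <-> (ψ & ψ)) & φ) & ψ = ⊥ & ⊥ = ⊥
φ | (((ψ <-> (ψ & ψ)) & φ) & ψ) = ⊥ | ⊥ = ⊥

⊥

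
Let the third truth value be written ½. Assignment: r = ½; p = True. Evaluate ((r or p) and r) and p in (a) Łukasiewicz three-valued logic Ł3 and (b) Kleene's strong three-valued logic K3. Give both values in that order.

½; ½

In Łukasiewicz three-valued logic Ł3: r or p = ½ or True = True
(r or p) and r = True and ½ = ½
((r or p) and r) and p = ½ and True = ½
In Kleene's strong three-valued logic K3: r or p = ½ or True = True
(r or p) and r = True and ½ = ½
((r or p) and r) and p = ½ and True = ½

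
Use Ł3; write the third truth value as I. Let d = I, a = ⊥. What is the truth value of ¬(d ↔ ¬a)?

¬a = ¬⊥ = ⊤
d ↔ ¬a = I ↔ ⊤ = I
¬(d ↔ ¬a) = ¬I = I

I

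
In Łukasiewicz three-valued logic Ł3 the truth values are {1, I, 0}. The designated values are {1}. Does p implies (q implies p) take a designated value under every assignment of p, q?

Every assignment of p, q over {1, I, 0} gives a value in {1}.
In particular, with p=I, q=I: p implies (q implies p) = 1.

Yes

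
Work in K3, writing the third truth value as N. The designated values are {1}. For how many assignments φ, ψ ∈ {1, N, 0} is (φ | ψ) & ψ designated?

3

Designated under: (φ=1, ψ=1); (φ=N, ψ=1); (φ=0, ψ=1).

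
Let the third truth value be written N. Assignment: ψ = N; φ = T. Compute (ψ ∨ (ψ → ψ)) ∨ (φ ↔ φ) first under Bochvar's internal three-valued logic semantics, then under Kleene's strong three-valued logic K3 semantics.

N; T

In Bochvar's internal three-valued logic: ψ → ψ = N → N = N  [any arg is the third value ⇒ result is the third value]
ψ ∨ (ψ → ψ) = N ∨ N = N
φ ↔ φ = T ↔ T = T
(ψ ∨ (ψ → ψ)) ∨ (φ ↔ φ) = N ∨ T = N
In Kleene's strong three-valued logic K3: ψ → ψ = N → N = N  [¬N ∨ N]
ψ ∨ (ψ → ψ) = N ∨ N = N
φ ↔ φ = T ↔ T = T
(ψ ∨ (ψ → ψ)) ∨ (φ ↔ φ) = N ∨ T = T
They differ because Bochvar's internal three-valued logic and Kleene's strong three-valued logic K3 treat N differently under the binary connectives.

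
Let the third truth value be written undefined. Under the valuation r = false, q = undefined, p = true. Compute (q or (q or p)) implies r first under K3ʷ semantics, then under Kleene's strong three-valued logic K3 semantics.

In K3ʷ: q or p = undefined or true = undefined
q or (q or p) = undefined or undefined = undefined
(q or (q or p)) implies r = undefined implies false = undefined  [any arg is the third value ⇒ result is the third value]
In Kleene's strong three-valued logic K3: q or p = undefined or true = true
q or (q or p) = undefined or true = true
(q or (q or p)) implies r = true implies false = false
They differ because K3ʷ and Kleene's strong three-valued logic K3 treat undefined differently under the binary connectives.

undefined; false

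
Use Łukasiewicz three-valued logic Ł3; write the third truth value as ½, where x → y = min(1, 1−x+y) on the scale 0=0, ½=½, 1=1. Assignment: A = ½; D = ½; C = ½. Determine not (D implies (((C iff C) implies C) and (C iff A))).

0

C iff C = ½ iff ½ = 1  [1 − |½−½|]
(C iff C) implies C = 1 implies ½ = ½
C iff A = ½ iff ½ = 1
((C iff C) implies C) and (C iff A) = ½ and 1 = ½
D implies (((C iff C) implies C) and (C iff A)) = ½ implies ½ = 1
not (D implies (((C iff C) implies C) and (C iff A))) = not 1 = 0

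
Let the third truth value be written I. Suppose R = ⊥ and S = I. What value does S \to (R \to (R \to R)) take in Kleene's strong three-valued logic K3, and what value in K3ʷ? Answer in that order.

⊤; I

In Kleene's strong three-valued logic K3: R \to R = ⊥ \to ⊥ = ⊤
R \to (R \to R) = ⊥ \to ⊤ = ⊤
S \to (R \to (R \to R)) = I \to ⊤ = ⊤
In K3ʷ: R \to R = ⊥ \to ⊥ = ⊤
R \to (R \to R) = ⊥ \to ⊤ = ⊤
S \to (R \to (R \to R)) = I \to ⊤ = I  [any arg is the third value ⇒ result is the third value]
They differ because Kleene's strong three-valued logic K3 and K3ʷ treat I differently under the binary connectives.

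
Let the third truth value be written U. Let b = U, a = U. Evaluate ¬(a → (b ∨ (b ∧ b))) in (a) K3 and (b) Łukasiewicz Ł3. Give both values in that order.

U; False

In K3: b ∧ b = U ∧ U = U
b ∨ (b ∧ b) = U ∨ U = U
a → (b ∨ (b ∧ b)) = U → U = U
¬(a → (b ∨ (b ∧ b))) = ¬U = U
In Łukasiewicz Ł3: b ∧ b = U ∧ U = U
b ∨ (b ∧ b) = U ∨ U = U
a → (b ∨ (b ∧ b)) = U → U = True  [min(1, 1−½+½)]
¬(a → (b ∨ (b ∧ b))) = ¬True = False
They differ because K3 and Łukasiewicz Ł3 treat U differently under implication.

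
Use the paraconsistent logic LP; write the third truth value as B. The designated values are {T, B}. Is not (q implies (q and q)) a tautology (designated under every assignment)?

No

Countermodel: q=T gives F, which is not designated.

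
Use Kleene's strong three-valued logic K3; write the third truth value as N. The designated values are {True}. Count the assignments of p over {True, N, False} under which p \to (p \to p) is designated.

2

p=True: True ✓
p=N: N ·
p=False: True ✓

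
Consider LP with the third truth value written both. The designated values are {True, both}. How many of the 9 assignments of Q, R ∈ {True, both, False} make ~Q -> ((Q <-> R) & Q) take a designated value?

Of the 9 assignments, 6 give a value in {True, both}.

6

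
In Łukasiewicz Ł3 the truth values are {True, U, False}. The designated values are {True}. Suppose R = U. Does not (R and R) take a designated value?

R and R = U and U = U
not (R and R) = not U = U
U ∉ {True}.

No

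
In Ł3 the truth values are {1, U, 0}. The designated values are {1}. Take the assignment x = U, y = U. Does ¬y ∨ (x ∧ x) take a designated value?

No

¬y = ¬U = U
x ∧ x = U ∧ U = U
¬y ∨ (x ∧ x) = U ∨ U = U
U ∉ {1}.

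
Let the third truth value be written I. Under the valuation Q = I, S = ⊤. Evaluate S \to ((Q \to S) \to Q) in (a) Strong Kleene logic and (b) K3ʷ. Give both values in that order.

I; I

In Strong Kleene logic: Q \to S = I \to ⊤ = ⊤
(Q \to S) \to Q = ⊤ \to I = I
S \to ((Q \to S) \to Q) = ⊤ \to I = I
In K3ʷ: Q \to S = I \to ⊤ = I  [any arg is the third value ⇒ result is the third value]
(Q \to S) \to Q = I \to I = I
S \to ((Q \to S) \to Q) = ⊤ \to I = I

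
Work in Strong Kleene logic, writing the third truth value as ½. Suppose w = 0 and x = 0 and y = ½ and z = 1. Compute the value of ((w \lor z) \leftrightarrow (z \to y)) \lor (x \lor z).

w \lor z = 0 \lor 1 = 1
z \to y = 1 \to ½ = ½  [\lnot 1 \lor ½]
(w \lor z) \leftrightarrow (z \to y) = 1 \leftrightarrow ½ = ½
x \lor z = 0 \lor 1 = 1
((w \lor z) \leftrightarrow (z \to y)) \lor (x \lor z) = ½ \lor 1 = 1

1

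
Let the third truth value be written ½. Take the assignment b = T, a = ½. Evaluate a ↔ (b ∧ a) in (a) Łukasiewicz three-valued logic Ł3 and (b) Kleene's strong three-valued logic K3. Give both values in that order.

In Łukasiewicz three-valued logic Ł3: b ∧ a = T ∧ ½ = ½
a ↔ (b ∧ a) = ½ ↔ ½ = T  [1 − |½−½|]
In Kleene's strong three-valued logic K3: b ∧ a = T ∧ ½ = ½
a ↔ (b ∧ a) = ½ ↔ ½ = ½
They differ because Łukasiewicz three-valued logic Ł3 and Kleene's strong three-valued logic K3 treat ½ differently under implication.

T; ½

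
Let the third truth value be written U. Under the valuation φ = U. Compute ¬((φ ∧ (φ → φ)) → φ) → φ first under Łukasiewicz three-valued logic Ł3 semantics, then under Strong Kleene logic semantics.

In Łukasiewicz three-valued logic Ł3: φ → φ = U → U = True
φ ∧ (φ → φ) = U ∧ True = U
(φ ∧ (φ → φ)) → φ = U → U = True
¬((φ ∧ (φ → φ)) → φ) = ¬True = False
¬((φ ∧ (φ → φ)) → φ) → φ = False → U = True
In Strong Kleene logic: φ → φ = U → U = U  [¬U ∨ U]
φ ∧ (φ → φ) = U ∧ U = U
(φ ∧ (φ → φ)) → φ = U → U = U
¬((φ ∧ (φ → φ)) → φ) = ¬U = U
¬((φ ∧ (φ → φ)) → φ) → φ = U → U = U
They differ because Łukasiewicz three-valued logic Ł3 and Strong Kleene logic treat U differently under implication.

True; U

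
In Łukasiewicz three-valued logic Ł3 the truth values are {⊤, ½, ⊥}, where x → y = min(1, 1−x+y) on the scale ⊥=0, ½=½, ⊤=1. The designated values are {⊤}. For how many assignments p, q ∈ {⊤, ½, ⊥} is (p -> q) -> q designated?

5

Of the 9 assignments, 5 give a value in {⊤}.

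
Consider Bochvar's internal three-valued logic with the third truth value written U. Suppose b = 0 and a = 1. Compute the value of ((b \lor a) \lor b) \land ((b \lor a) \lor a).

1

b \lor a = 0 \lor 1 = 1
(b \lor a) \lor b = 1 \lor 0 = 1
b \lor a = 0 \lor 1 = 1
(b \lor a) \lor a = 1 \lor 1 = 1
((b \lor a) \lor b) \land ((b \lor a) \lor a) = 1 \land 1 = 1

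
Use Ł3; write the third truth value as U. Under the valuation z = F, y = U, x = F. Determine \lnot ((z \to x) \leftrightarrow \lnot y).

z \to x = F \to F = T
\lnot y = \lnot U = U
(z \to x) \leftrightarrow \lnot y = T \leftrightarrow U = U  [1 − |1−½|]
\lnot ((z \to x) \leftrightarrow \lnot y) = \lnot U = U

U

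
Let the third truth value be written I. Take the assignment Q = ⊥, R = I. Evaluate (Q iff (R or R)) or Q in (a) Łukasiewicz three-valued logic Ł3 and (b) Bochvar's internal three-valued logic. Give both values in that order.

In Łukasiewicz three-valued logic Ł3: R or R = I or I = I
Q iff (R or R) = ⊥ iff I = I  [1 − |0−½|]
(Q iff (R or R)) or Q = I or ⊥ = I
In Bochvar's internal three-valued logic: R or R = I or I = I
Q iff (R or R) = ⊥ iff I = I
(Q iff (R or R)) or Q = I or ⊥ = I

I; I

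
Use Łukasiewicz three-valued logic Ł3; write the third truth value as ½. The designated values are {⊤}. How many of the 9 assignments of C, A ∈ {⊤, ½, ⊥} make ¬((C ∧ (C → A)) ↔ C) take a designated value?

Designated under: (C=⊤, A=⊥).

1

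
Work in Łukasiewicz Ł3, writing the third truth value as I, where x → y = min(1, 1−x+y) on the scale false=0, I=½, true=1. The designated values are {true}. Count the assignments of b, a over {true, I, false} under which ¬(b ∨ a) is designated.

Designated under: (b=false, a=false).

1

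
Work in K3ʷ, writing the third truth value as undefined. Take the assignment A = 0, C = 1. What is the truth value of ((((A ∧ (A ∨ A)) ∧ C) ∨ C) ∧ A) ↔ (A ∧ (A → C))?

A ∨ A = 0 ∨ 0 = 0
A ∧ (A ∨ A) = 0 ∧ 0 = 0
(A ∧ (A ∨ A)) ∧ C = 0 ∧ 1 = 0
((A ∧ (A ∨ A)) ∧ C) ∨ C = 0 ∨ 1 = 1
(((A ∧ (A ∨ A)) ∧ C) ∨ C) ∧ A = 1 ∧ 0 = 0
A → C = 0 → 1 = 1
A ∧ (A → C) = 0 ∧ 1 = 0
((((A ∧ (A ∨ A)) ∧ C) ∨ C) ∧ A) ↔ (A ∧ (A → C)) = 0 ↔ 0 = 1

1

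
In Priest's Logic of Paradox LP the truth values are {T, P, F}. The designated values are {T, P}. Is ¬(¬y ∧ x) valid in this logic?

No

Countermodel: y=F, x=T gives F, which is not designated.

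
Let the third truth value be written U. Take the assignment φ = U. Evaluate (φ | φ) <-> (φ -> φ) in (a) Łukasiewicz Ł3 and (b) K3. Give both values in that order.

In Łukasiewicz Ł3: φ | φ = U | U = U
φ -> φ = U -> U = T
(φ | φ) <-> (φ -> φ) = U <-> T = U
In K3: φ | φ = U | U = U
φ -> φ = U -> U = U  [~U | U]
(φ | φ) <-> (φ -> φ) = U <-> U = U

U; U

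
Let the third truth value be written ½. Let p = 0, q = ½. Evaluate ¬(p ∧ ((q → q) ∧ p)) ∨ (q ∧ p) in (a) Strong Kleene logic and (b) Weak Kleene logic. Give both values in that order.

1; ½

In Strong Kleene logic: q → q = ½ → ½ = ½  [¬½ ∨ ½]
(q → q) ∧ p = ½ ∧ 0 = 0
p ∧ ((q → q) ∧ p) = 0 ∧ 0 = 0
¬(p ∧ ((q → q) ∧ p)) = ¬0 = 1
q ∧ p = ½ ∧ 0 = 0
¬(p ∧ ((q → q) ∧ p)) ∨ (q ∧ p) = 1 ∨ 0 = 1
In Weak Kleene logic: q → q = ½ → ½ = ½
(q → q) ∧ p = ½ ∧ 0 = ½
p ∧ ((q → q) ∧ p) = 0 ∧ ½ = ½
¬(p ∧ ((q → q) ∧ p)) = ¬½ = ½
q ∧ p = ½ ∧ 0 = ½
¬(p ∧ ((q → q) ∧ p)) ∨ (q ∧ p) = ½ ∨ ½ = ½
They differ because Strong Kleene logic and Weak Kleene logic treat ½ differently under the binary connectives.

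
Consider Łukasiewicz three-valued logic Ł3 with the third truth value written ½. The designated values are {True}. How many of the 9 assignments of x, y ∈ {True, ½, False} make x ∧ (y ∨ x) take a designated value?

3

Designated under: (x=True, y=True); (x=True, y=½); (x=True, y=False).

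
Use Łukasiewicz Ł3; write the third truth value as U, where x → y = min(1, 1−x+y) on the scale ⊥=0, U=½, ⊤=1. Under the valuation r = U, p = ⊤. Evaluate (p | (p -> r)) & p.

⊤

p -> r = ⊤ -> U = U  [min(1, 1−1+½)]
p | (p -> r) = ⊤ | U = ⊤
(p | (p -> r)) & p = ⊤ & ⊤ = ⊤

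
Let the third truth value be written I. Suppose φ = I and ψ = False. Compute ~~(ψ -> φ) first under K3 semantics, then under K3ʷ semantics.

True; I

In K3: ψ -> φ = False -> I = True  [~False | I]
~(ψ -> φ) = ~True = False
~~(ψ -> φ) = ~False = True
In K3ʷ: ψ -> φ = False -> I = I  [any arg is the third value ⇒ result is the third value]
~(ψ -> φ) = ~I = I
~~(ψ -> φ) = ~I = I
They differ because K3 and K3ʷ treat I differently under the binary connectives.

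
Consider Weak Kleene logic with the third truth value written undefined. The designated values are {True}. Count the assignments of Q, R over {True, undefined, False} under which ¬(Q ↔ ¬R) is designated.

Designated under: (Q=True, R=True); (Q=False, R=False).

2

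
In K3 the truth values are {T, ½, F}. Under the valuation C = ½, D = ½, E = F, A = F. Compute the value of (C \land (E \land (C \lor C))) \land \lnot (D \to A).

F

C \lor C = ½ \lor ½ = ½
E \land (C \lor C) = F \land ½ = F
C \land (E \land (C \lor C)) = ½ \land F = F
D \to A = ½ \to F = ½  [\lnot ½ \lor F]
\lnot (D \to A) = \lnot ½ = ½
(C \land (E \land (C \lor C))) \land \lnot (D \to A) = F \land ½ = F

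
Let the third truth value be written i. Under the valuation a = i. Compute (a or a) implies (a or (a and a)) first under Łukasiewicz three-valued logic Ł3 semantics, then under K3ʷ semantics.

⊤; i

In Łukasiewicz three-valued logic Ł3: a or a = i or i = i
a and a = i and i = i
a or (a and a) = i or i = i
(a or a) implies (a or (a and a)) = i implies i = ⊤  [min(1, 1−½+½)]
In K3ʷ: a or a = i or i = i
a and a = i and i = i
a or (a and a) = i or i = i
(a or a) implies (a or (a and a)) = i implies i = i
They differ because Łukasiewicz three-valued logic Ł3 and K3ʷ treat i differently under the binary connectives.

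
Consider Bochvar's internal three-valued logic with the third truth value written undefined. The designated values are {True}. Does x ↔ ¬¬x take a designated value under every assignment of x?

No

Countermodel: x=undefined gives undefined, which is not designated.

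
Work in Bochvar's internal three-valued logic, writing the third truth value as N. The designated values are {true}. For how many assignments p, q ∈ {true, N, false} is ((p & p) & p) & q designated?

1

Designated under: (p=true, q=true).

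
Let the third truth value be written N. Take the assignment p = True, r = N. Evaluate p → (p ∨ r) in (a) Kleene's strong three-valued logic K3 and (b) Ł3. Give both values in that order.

True; True

In Kleene's strong three-valued logic K3: p ∨ r = True ∨ N = True
p → (p ∨ r) = True → True = True
In Ł3: p ∨ r = True ∨ N = True
p → (p ∨ r) = True → True = True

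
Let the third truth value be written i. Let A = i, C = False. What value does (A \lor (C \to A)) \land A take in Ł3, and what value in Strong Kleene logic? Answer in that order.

In Ł3: C \to A = False \to i = True
A \lor (C \to A) = i \lor True = True
(A \lor (C \to A)) \land A = True \land i = i
In Strong Kleene logic: C \to A = False \to i = True  [\lnot False \lor i]
A \lor (C \to A) = i \lor True = True
(A \lor (C \to A)) \land A = True \land i = i

i; i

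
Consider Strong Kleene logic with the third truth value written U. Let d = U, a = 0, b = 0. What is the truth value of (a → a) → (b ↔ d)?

a → a = 0 → 0 = 1
b ↔ d = 0 ↔ U = U
(a → a) → (b ↔ d) = 1 → U = U

U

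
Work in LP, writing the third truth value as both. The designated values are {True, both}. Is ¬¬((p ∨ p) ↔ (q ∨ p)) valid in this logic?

No

Countermodel: p=False, q=True gives False, which is not designated.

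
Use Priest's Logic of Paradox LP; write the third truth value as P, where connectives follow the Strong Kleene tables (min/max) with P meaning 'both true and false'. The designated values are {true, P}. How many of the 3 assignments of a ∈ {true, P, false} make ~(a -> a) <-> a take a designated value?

a=true: false ·
a=P: P ✓
a=false: true ✓

2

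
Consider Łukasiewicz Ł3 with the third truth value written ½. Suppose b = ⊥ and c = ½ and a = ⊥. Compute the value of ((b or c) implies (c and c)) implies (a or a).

⊥

b or c = ⊥ or ½ = ½
c and c = ½ and ½ = ½
(b or c) implies (c and c) = ½ implies ½ = ⊤  [min(1, 1−½+½)]
a or a = ⊥ or ⊥ = ⊥
((b or c) implies (c and c)) implies (a or a) = ⊤ implies ⊥ = ⊥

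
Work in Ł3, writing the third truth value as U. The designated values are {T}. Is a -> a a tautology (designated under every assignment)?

Every assignment of a over {T, U, F} gives a value in {T}.
In particular, with a=U: a -> a = T.

Yes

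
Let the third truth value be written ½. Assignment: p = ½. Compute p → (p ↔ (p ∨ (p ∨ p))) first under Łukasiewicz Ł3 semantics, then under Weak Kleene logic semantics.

true; ½

In Łukasiewicz Ł3: p ∨ p = ½ ∨ ½ = ½
p ∨ (p ∨ p) = ½ ∨ ½ = ½
p ↔ (p ∨ (p ∨ p)) = ½ ↔ ½ = true  [1 − |½−½|]
p → (p ↔ (p ∨ (p ∨ p))) = ½ → true = true
In Weak Kleene logic: p ∨ p = ½ ∨ ½ = ½
p ∨ (p ∨ p) = ½ ∨ ½ = ½
p ↔ (p ∨ (p ∨ p)) = ½ ↔ ½ = ½
p → (p ↔ (p ∨ (p ∨ p))) = ½ → ½ = ½  [any arg is the third value ⇒ result is the third value]
They differ because Łukasiewicz Ł3 and Weak Kleene logic treat ½ differently under the binary connectives.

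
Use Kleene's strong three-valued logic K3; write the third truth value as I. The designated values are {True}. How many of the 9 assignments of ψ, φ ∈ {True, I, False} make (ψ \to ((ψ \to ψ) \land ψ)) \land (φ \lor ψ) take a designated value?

Designated under: (ψ=True, φ=True); (ψ=True, φ=I); (ψ=True, φ=False); (ψ=False, φ=True).

4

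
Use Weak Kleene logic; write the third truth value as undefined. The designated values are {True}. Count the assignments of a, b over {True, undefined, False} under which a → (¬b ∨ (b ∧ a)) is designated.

Designated under: (a=True, b=True); (a=True, b=False); (a=False, b=True); (a=False, b=False).

4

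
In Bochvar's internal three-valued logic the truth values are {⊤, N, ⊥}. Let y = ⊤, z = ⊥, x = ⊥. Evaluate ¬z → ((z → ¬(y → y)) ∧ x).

⊥

¬z = ¬⊥ = ⊤
y → y = ⊤ → ⊤ = ⊤
¬(y → y) = ¬⊤ = ⊥
z → ¬(y → y) = ⊥ → ⊥ = ⊤
(z → ¬(y → y)) ∧ x = ⊤ ∧ ⊥ = ⊥
¬z → ((z → ¬(y → y)) ∧ x) = ⊤ → ⊥ = ⊥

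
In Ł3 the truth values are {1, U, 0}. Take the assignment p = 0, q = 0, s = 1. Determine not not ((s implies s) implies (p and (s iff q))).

0

s implies s = 1 implies 1 = 1
s iff q = 1 iff 0 = 0
p and (s iff q) = 0 and 0 = 0
(s implies s) implies (p and (s iff q)) = 1 implies 0 = 0
not ((s implies s) implies (p and (s iff q))) = not 0 = 1
not not ((s implies s) implies (p and (s iff q))) = not 1 = 0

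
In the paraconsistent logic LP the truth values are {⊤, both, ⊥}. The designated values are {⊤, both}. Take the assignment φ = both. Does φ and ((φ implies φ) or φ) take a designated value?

φ implies φ = both implies both = both  [not both or both]
(φ implies φ) or φ = both or both = both
φ and ((φ implies φ) or φ) = both and both = both
both ∈ {⊤, both}.

Yes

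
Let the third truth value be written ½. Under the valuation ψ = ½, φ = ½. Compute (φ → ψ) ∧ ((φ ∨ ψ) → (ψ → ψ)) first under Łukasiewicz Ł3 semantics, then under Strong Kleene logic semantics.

In Łukasiewicz Ł3: φ → ψ = ½ → ½ = True  [min(1, 1−½+½)]
φ ∨ ψ = ½ ∨ ½ = ½
ψ → ψ = ½ → ½ = True
(φ ∨ ψ) → (ψ → ψ) = ½ → True = True
(φ → ψ) ∧ ((φ ∨ ψ) → (ψ → ψ)) = True ∧ True = True
In Strong Kleene logic: φ → ψ = ½ → ½ = ½  [¬½ ∨ ½]
φ ∨ ψ = ½ ∨ ½ = ½
ψ → ψ = ½ → ½ = ½
(φ ∨ ψ) → (ψ → ψ) = ½ → ½ = ½
(φ → ψ) ∧ ((φ ∨ ψ) → (ψ → ψ)) = ½ ∧ ½ = ½
They differ because Łukasiewicz Ł3 and Strong Kleene logic treat ½ differently under implication.

True; ½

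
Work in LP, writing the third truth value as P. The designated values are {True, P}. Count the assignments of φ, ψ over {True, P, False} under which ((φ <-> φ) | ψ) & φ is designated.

Of the 9 assignments, 6 give a value in {True, P}.

6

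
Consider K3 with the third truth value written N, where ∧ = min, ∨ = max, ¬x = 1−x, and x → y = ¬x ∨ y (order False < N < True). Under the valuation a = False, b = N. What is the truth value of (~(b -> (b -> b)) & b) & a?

b -> b = N -> N = N
b -> (b -> b) = N -> N = N
~(b -> (b -> b)) = ~N = N
~(b -> (b -> b)) & b = N & N = N
(~(b -> (b -> b)) & b) & a = N & False = False

False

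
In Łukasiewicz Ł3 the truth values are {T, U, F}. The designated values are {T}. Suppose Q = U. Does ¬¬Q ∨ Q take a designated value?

¬Q = ¬U = U
¬¬Q = ¬U = U
¬¬Q ∨ Q = U ∨ U = U
U ∉ {T}.

No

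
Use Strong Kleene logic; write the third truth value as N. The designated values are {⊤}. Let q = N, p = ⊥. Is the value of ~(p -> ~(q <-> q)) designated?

q <-> q = N <-> N = N
~(q <-> q) = ~N = N
p -> ~(q <-> q) = ⊥ -> N = ⊤
~(p -> ~(q <-> q)) = ~⊤ = ⊥
⊥ ∉ {⊤}.

No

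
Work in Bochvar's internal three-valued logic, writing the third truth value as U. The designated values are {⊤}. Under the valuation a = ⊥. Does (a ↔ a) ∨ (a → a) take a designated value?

a ↔ a = ⊥ ↔ ⊥ = ⊤
a → a = ⊥ → ⊥ = ⊤
(a ↔ a) ∨ (a → a) = ⊤ ∨ ⊤ = ⊤
⊤ ∈ {⊤}.

Yes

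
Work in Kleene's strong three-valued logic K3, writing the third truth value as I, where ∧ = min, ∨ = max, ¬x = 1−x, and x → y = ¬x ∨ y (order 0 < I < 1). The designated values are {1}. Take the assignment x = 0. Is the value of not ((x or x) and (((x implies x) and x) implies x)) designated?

x or x = 0 or 0 = 0
x implies x = 0 implies 0 = 1
(x implies x) and x = 1 and 0 = 0
((x implies x) and x) implies x = 0 implies 0 = 1
(x or x) and (((x implies x) and x) implies x) = 0 and 1 = 0
not ((x or x) and (((x implies x) and x) implies x)) = not 0 = 1
1 ∈ {1}.

Yes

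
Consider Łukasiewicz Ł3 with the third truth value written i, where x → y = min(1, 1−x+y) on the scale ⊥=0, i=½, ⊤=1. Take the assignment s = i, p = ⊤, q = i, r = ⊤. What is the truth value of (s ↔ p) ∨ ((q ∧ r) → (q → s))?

s ↔ p = i ↔ ⊤ = i
q ∧ r = i ∧ ⊤ = i
q → s = i → i = ⊤
(q ∧ r) → (q → s) = i → ⊤ = ⊤
(s ↔ p) ∨ ((q ∧ r) → (q → s)) = i ∨ ⊤ = ⊤

⊤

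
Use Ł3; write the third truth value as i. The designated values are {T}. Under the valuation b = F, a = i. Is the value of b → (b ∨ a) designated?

b ∨ a = F ∨ i = i
b → (b ∨ a) = F → i = T  [min(1, 1−0+½)]
T ∈ {T}.

Yes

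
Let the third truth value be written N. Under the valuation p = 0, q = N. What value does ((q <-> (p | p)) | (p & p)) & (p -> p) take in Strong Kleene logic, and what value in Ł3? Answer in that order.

In Strong Kleene logic: p | p = 0 | 0 = 0
q <-> (p | p) = N <-> 0 = N
p & p = 0 & 0 = 0
(q <-> (p | p)) | (p & p) = N | 0 = N
p -> p = 0 -> 0 = 1
((q <-> (p | p)) | (p & p)) & (p -> p) = N & 1 = N
In Ł3: p | p = 0 | 0 = 0
q <-> (p | p) = N <-> 0 = N  [1 − |½−0|]
p & p = 0 & 0 = 0
(q <-> (p | p)) | (p & p) = N | 0 = N
p -> p = 0 -> 0 = 1
((q <-> (p | p)) | (p & p)) & (p -> p) = N & 1 = N

N; N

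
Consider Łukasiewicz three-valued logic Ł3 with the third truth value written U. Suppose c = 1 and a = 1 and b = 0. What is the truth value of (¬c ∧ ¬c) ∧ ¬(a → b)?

0

¬c = ¬1 = 0
¬c = ¬1 = 0
¬c ∧ ¬c = 0 ∧ 0 = 0
a → b = 1 → 0 = 0
¬(a → b) = ¬0 = 1
(¬c ∧ ¬c) ∧ ¬(a → b) = 0 ∧ 1 = 0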